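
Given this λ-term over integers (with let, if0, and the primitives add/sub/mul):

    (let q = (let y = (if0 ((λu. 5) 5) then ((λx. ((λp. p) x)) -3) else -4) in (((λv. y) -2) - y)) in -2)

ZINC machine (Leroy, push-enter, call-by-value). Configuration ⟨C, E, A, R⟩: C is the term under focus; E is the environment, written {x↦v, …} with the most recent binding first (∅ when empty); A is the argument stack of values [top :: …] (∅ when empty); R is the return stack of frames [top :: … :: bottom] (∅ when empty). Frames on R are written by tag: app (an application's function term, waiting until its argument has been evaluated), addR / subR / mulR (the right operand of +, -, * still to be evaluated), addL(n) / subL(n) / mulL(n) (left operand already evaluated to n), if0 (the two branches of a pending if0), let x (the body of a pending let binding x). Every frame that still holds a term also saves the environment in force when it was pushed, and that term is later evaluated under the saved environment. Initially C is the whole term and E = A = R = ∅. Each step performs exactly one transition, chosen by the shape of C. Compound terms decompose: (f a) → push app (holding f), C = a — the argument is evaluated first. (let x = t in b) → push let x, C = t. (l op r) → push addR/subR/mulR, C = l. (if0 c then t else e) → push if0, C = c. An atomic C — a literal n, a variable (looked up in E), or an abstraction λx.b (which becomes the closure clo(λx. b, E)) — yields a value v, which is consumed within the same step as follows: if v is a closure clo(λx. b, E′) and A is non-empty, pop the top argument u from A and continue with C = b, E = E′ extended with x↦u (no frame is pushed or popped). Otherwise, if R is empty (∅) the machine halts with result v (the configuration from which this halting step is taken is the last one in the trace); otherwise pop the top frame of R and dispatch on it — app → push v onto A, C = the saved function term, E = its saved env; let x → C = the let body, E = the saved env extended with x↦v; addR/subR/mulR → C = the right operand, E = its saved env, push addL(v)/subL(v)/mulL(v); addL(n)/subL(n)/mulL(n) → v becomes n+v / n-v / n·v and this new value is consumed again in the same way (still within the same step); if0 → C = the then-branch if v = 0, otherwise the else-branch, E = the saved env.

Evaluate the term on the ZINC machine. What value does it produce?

[0] [C=(let q = (let y = (if0 ((λu. 5) 5) then ((λx. ((λp. p) x)) -3) else -4) in (((λv. y) -2) - y)) in -2) | E=∅ | A=∅ | R=∅]
[1] [C=(let y = (if0 ((λu. 5) 5) then ((λx. ((λp. p) x)) -3) else -4) in (((λv. y) -2) - y)) | E=∅ | A=∅ | R=[let q]]
[2] [C=(if0 ((λu. 5) 5) then ((λx. ((λp. p) x)) -3) else -4) | E=∅ | A=∅ | R=[let y :: let q]]
[3] [C=((λu. 5) 5) | E=∅ | A=∅ | R=[if0 :: let y :: let q]]
[4] [C=5 | E=∅ | A=∅ | R=[app :: if0 :: let y :: let q]]
[5] [C=(λu. 5) | E=∅ | A=[5] | R=[if0 :: let y :: let q]]
[6] [C=5 | E={u↦5} | A=∅ | R=[if0 :: let y :: let q]]
[7] [C=-4 | E=∅ | A=∅ | R=[let y :: let q]]
[8] [C=(((λv. y) -2) - y) | E={y↦-4} | A=∅ | R=[let q]]
[9] [C=((λv. y) -2) | E={y↦-4} | A=∅ | R=[subR :: let q]]
[10] [C=-2 | E={y↦-4} | A=∅ | R=[app :: subR :: let q]]
[11] [C=(λv. y) | E={y↦-4} | A=[-2] | R=[subR :: let q]]
[12] [C=y | E={v↦-2, y↦-4} | A=∅ | R=[subR :: let q]]
[13] [C=y | E={y↦-4} | A=∅ | R=[subL(-4) :: let q]]
[14] [C=-2 | E={q↦0} | A=∅ | R=∅]
→ final value -2

Answer: -2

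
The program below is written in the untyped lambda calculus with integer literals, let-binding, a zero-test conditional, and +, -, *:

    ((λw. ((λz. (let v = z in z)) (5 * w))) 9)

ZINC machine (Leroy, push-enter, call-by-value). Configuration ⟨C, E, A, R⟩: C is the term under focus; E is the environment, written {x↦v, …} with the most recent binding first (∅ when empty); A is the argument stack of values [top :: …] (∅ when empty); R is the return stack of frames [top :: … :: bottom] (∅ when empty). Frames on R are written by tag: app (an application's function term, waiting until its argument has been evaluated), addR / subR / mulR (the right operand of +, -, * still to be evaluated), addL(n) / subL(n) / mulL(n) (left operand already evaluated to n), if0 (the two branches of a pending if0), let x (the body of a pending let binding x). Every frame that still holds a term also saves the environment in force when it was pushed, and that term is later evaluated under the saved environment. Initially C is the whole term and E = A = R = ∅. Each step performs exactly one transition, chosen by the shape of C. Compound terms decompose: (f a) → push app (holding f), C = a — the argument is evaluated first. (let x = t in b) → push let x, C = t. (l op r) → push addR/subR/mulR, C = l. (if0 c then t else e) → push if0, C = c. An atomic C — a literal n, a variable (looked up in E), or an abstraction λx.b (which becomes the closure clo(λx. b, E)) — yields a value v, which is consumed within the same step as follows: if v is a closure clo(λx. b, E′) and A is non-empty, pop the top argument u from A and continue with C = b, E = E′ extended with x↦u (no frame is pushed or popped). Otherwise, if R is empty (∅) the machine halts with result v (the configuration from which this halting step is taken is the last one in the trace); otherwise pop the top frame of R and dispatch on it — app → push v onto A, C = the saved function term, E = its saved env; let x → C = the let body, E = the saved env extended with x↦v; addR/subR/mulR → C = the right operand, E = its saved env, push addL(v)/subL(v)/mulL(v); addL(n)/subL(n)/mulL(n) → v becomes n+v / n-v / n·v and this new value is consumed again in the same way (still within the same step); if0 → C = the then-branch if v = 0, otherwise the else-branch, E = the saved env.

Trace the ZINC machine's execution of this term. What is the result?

step 0: <C=((λw. ((λz. (let v = z in z)) (5 * w))) 9), E=∅, A=∅, R=∅>
step 1: <C=9, E=∅, A=∅, R=[app]>
step 2: <C=(λw. ((λz. (let v = z in z)) (5 * w))), E=∅, A=[9], R=∅>
step 3: <C=((λz. (let v = z in z)) (5 * w)), E={w↦9}, A=∅, R=∅>
step 4: <C=(5 * w), E={w↦9}, A=∅, R=[app]>
step 5: <C=5, E={w↦9}, A=∅, R=[mulR :: app]>
step 6: <C=w, E={w↦9}, A=∅, R=[mulL(5) :: app]>
step 7: <C=(λz. (let v = z in z)), E={w↦9}, A=[45], R=∅>
step 8: <C=(let v = z in z), E={z↦45, w↦9}, A=∅, R=∅>
step 9: <C=z, E={z↦45, w↦9}, A=∅, R=[let v]>
step 10: <C=z, E={v↦45, z↦45, w↦9}, A=∅, R=∅>
→ final value 45

Answer: 45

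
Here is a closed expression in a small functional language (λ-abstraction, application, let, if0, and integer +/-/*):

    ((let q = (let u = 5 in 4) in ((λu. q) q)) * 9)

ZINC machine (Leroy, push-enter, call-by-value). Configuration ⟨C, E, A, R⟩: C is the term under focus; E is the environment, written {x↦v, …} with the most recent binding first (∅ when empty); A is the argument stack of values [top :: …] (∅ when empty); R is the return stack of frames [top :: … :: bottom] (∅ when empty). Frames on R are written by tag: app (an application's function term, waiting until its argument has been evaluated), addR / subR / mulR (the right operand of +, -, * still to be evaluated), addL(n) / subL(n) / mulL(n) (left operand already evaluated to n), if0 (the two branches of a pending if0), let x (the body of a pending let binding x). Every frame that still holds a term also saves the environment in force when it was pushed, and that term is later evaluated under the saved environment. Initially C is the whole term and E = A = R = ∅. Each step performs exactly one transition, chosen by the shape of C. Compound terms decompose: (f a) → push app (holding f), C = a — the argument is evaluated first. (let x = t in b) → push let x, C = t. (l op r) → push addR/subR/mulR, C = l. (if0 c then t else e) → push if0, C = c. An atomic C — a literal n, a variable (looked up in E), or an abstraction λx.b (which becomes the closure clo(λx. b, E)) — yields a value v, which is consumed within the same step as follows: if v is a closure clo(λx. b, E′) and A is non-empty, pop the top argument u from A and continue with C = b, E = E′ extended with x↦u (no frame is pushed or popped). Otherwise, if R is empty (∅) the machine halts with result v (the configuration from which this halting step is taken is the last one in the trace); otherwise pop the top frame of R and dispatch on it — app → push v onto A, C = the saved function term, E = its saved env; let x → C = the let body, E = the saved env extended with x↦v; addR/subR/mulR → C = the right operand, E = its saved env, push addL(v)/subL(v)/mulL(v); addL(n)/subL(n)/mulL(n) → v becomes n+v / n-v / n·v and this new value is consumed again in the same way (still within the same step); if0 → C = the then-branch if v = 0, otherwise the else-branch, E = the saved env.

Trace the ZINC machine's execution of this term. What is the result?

[0] ⟨C=((let q = (let u = 5 in 4) in ((λu. q) q)) * 9); E=∅; A=∅; R=∅⟩
[1] ⟨C=(let q = (let u = 5 in 4) in ((λu. q) q)); E=∅; A=∅; R=[mulR]⟩
[2] ⟨C=(let u = 5 in 4); E=∅; A=∅; R=[let q :: mulR]⟩
[3] ⟨C=5; E=∅; A=∅; R=[let u :: let q :: mulR]⟩
[4] ⟨C=4; E={u↦5}; A=∅; R=[let q :: mulR]⟩
[5] ⟨C=((λu. q) q); E={q↦4}; A=∅; R=[mulR]⟩
[6] ⟨C=q; E={q↦4}; A=∅; R=[app :: mulR]⟩
[7] ⟨C=(λu. q); E={q↦4}; A=[4]; R=[mulR]⟩
[8] ⟨C=q; E={u↦4, q↦4}; A=∅; R=[mulR]⟩
[9] ⟨C=9; E=∅; A=∅; R=[mulL(4)]⟩
→ final value 36

Answer: 36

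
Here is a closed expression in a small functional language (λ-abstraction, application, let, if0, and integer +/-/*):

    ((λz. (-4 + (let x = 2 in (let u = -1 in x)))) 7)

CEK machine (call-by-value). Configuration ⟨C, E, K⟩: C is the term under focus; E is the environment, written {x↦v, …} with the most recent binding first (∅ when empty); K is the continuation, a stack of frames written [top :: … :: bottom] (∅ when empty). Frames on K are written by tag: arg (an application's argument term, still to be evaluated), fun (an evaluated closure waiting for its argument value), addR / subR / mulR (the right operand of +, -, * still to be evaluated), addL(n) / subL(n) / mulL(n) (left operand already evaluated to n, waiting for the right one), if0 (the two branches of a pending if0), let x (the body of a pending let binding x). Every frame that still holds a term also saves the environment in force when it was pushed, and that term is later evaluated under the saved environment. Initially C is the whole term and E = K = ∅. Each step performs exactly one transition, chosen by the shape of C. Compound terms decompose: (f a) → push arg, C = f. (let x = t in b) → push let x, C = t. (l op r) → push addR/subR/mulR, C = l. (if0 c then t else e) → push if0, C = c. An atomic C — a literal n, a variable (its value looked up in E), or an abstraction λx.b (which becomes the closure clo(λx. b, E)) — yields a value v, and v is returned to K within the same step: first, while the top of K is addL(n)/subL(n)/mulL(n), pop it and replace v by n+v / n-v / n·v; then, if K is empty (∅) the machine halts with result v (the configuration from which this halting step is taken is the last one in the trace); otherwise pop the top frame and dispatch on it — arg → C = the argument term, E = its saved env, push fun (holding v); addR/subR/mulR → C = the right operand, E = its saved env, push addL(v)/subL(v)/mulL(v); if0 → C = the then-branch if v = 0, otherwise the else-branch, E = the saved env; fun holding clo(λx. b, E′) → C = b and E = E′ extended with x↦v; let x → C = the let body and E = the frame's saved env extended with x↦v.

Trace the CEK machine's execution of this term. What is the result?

0. <C=((λz. (-4 + (let x = 2 in (let u = -1 in x)))) 7), E=∅, K=∅>
1. <C=(λz. (-4 + (let x = 2 in (let u = -1 in x)))), E=∅, K=[arg]>
2. <C=7, E=∅, K=[fun]>
3. <C=(-4 + (let x = 2 in (let u = -1 in x))), E={z↦7}, K=∅>
4. <C=-4, E={z↦7}, K=[addR]>
5. <C=(let x = 2 in (let u = -1 in x)), E={z↦7}, K=[addL(-4)]>
6. <C=2, E={z↦7}, K=[let x :: addL(-4)]>
7. <C=(let u = -1 in x), E={x↦2, z↦7}, K=[addL(-4)]>
8. <C=-1, E={x↦2, z↦7}, K=[let u :: addL(-4)]>
9. <C=x, E={u↦-1, x↦2, z↦7}, K=[addL(-4)]>
→ final value -2

Answer: -2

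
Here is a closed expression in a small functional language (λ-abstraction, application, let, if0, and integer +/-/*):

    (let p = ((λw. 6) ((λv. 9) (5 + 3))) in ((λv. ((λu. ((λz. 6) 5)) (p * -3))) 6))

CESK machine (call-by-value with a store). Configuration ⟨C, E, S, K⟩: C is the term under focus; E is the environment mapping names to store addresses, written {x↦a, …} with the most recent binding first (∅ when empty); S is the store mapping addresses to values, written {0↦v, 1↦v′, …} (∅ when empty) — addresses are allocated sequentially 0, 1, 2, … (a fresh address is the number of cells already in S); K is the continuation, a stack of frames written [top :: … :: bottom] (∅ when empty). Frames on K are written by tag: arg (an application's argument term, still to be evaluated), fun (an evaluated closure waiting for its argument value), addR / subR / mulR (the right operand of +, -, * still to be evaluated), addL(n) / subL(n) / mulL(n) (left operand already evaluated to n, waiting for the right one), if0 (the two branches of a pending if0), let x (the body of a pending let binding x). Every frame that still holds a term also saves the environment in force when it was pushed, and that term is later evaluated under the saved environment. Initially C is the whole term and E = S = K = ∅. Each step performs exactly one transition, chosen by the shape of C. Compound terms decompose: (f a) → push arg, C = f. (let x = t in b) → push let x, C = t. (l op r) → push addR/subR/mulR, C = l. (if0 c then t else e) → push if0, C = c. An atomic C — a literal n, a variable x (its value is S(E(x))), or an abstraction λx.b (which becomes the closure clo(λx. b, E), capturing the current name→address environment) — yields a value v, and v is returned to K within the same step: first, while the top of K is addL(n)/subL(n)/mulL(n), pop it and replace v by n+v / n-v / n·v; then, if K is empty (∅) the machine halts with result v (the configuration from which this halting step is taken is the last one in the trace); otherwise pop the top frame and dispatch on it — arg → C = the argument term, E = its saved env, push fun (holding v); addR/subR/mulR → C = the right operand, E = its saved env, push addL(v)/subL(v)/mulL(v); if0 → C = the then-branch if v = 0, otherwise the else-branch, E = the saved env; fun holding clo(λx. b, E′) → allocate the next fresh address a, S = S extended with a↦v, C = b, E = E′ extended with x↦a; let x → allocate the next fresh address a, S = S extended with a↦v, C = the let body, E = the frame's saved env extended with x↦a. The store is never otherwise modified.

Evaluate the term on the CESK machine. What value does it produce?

[0] [C=(let p = ((λw. 6) ((λv. 9) (5 + 3))) in ((λv. ((λu. ((λz. 6) 5)) (p * -3))) 6)) | E=∅ | S=∅ | K=∅]
[1] [C=((λw. 6) ((λv. 9) (5 + 3))) | E=∅ | S=∅ | K=[let p]]
[2] [C=(λw. 6) | E=∅ | S=∅ | K=[arg :: let p]]
[3] [C=((λv. 9) (5 + 3)) | E=∅ | S=∅ | K=[fun :: let p]]
[4] [C=(λv. 9) | E=∅ | S=∅ | K=[arg :: fun :: let p]]
[5] [C=(5 + 3) | E=∅ | S=∅ | K=[fun :: fun :: let p]]
[6] [C=5 | E=∅ | S=∅ | K=[addR :: fun :: fun :: let p]]
[7] [C=3 | E=∅ | S=∅ | K=[addL(5) :: fun :: fun :: let p]]
[8] [C=9 | E={v↦0} | S={0↦8} | K=[fun :: let p]]
[9] [C=6 | E={w↦1} | S={0↦8, 1↦9} | K=[let p]]
[10] [C=((λv. ((λu. ((λz. 6) 5)) (p * -3))) 6) | E={p↦2} | S={0↦8, 1↦9, 2↦6} | K=∅]
[11] [C=(λv. ((λu. ((λz. 6) 5)) (p * -3))) | E={p↦2} | S={0↦8, 1↦9, 2↦6} | K=[arg]]
[12] [C=6 | E={p↦2} | S={0↦8, 1↦9, 2↦6} | K=[fun]]
[13] [C=((λu. ((λz. 6) 5)) (p * -3)) | E={v↦3, p↦2} | S={0↦8, 1↦9, 2↦6, 3↦6} | K=∅]
[14] [C=(λu. ((λz. 6) 5)) | E={v↦3, p↦2} | S={0↦8, 1↦9, 2↦6, 3↦6} | K=[arg]]
[15] [C=(p * -3) | E={v↦3, p↦2} | S={0↦8, 1↦9, 2↦6, 3↦6} | K=[fun]]
[16] [C=p | E={v↦3, p↦2} | S={0↦8, 1↦9, 2↦6, 3↦6} | K=[mulR :: fun]]
[17] [C=-3 | E={v↦3, p↦2} | S={0↦8, 1↦9, 2↦6, 3↦6} | K=[mulL(6) :: fun]]
[18] [C=((λz. 6) 5) | E={u↦4, v↦3, p↦2} | S={0↦8, 1↦9, 2↦6, 3↦6, 4↦-18} | K=∅]
[19] [C=(λz. 6) | E={u↦4, v↦3, p↦2} | S={0↦8, 1↦9, 2↦6, 3↦6, 4↦-18} | K=[arg]]
[20] [C=5 | E={u↦4, v↦3, p↦2} | S={0↦8, 1↦9, 2↦6, 3↦6, 4↦-18} | K=[fun]]
[21] [C=6 | E={z↦5, u↦4, v↦3, p↦2} | S={0↦8, 1↦9, 2↦6, 3↦6, 4↦-18, 5↦5} | K=∅]
→ final value 6

Answer: 6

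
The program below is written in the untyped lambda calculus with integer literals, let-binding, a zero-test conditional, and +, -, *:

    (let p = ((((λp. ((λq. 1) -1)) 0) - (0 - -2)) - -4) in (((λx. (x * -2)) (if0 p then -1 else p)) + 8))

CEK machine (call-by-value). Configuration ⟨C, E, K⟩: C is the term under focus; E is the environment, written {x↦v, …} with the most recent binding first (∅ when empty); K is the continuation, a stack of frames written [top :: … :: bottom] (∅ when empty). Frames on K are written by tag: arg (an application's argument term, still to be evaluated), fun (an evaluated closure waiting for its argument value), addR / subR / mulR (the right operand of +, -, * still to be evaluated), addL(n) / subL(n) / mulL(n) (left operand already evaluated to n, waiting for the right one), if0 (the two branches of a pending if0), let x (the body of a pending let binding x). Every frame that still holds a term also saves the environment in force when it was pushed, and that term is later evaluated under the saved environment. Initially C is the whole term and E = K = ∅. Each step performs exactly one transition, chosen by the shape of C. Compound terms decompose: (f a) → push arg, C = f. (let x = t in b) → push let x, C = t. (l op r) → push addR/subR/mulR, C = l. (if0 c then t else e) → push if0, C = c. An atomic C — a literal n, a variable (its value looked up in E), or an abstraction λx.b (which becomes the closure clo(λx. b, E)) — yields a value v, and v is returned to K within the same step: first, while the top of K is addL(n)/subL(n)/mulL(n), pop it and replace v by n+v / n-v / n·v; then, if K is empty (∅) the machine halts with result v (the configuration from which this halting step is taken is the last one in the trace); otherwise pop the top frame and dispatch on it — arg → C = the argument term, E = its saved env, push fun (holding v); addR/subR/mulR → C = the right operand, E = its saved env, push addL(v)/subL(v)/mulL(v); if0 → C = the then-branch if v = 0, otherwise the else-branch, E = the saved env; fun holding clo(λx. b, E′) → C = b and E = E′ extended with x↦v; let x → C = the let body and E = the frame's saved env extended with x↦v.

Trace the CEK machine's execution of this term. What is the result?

Answer: 2

Derivation:
[0] <C=(let p = ((((λp. ((λq. 1) -1)) 0) - (0 - -2)) - -4) in (((λx. (x * -2)) (if0 p then -1 else p)) + 8)), E=∅, K=∅>
[1] <C=((((λp. ((λq. 1) -1)) 0) - (0 - -2)) - -4), E=∅, K=[let p]>
[2] <C=(((λp. ((λq. 1) -1)) 0) - (0 - -2)), E=∅, K=[subR :: let p]>
[3] <C=((λp. ((λq. 1) -1)) 0), E=∅, K=[subR :: subR :: let p]>
[4] <C=(λp. ((λq. 1) -1)), E=∅, K=[arg :: subR :: subR :: let p]>
[5] <C=0, E=∅, K=[fun :: subR :: subR :: let p]>
[6] <C=((λq. 1) -1), E={p↦0}, K=[subR :: subR :: let p]>
[7] <C=(λq. 1), E={p↦0}, K=[arg :: subR :: subR :: let p]>
[8] <C=-1, E={p↦0}, K=[fun :: subR :: subR :: let p]>
[9] <C=1, E={q↦-1, p↦0}, K=[subR :: subR :: let p]>
[10] <C=(0 - -2), E=∅, K=[subL(1) :: subR :: let p]>
[11] <C=0, E=∅, K=[subR :: subL(1) :: subR :: let p]>
[12] <C=-2, E=∅, K=[subL(0) :: subL(1) :: subR :: let p]>
[13] <C=-4, E=∅, K=[subL(-1) :: let p]>
[14] <C=(((λx. (x * -2)) (if0 p then -1 else p)) + 8), E={p↦3}, K=∅>
[15] <C=((λx. (x * -2)) (if0 p then -1 else p)), E={p↦3}, K=[addR]>
[16] <C=(λx. (x * -2)), E={p↦3}, K=[arg :: addR]>
[17] <C=(if0 p then -1 else p), E={p↦3}, K=[fun :: addR]>
[18] <C=p, E={p↦3}, K=[if0 :: fun :: addR]>
[19] <C=p, E={p↦3}, K=[fun :: addR]>
[20] <C=(x * -2), E={x↦3, p↦3}, K=[addR]>
[21] <C=x, E={x↦3, p↦3}, K=[mulR :: addR]>
[22] <C=-2, E={x↦3, p↦3}, K=[mulL(3) :: addR]>
[23] <C=8, E={p↦3}, K=[addL(-6)]>
→ final value 2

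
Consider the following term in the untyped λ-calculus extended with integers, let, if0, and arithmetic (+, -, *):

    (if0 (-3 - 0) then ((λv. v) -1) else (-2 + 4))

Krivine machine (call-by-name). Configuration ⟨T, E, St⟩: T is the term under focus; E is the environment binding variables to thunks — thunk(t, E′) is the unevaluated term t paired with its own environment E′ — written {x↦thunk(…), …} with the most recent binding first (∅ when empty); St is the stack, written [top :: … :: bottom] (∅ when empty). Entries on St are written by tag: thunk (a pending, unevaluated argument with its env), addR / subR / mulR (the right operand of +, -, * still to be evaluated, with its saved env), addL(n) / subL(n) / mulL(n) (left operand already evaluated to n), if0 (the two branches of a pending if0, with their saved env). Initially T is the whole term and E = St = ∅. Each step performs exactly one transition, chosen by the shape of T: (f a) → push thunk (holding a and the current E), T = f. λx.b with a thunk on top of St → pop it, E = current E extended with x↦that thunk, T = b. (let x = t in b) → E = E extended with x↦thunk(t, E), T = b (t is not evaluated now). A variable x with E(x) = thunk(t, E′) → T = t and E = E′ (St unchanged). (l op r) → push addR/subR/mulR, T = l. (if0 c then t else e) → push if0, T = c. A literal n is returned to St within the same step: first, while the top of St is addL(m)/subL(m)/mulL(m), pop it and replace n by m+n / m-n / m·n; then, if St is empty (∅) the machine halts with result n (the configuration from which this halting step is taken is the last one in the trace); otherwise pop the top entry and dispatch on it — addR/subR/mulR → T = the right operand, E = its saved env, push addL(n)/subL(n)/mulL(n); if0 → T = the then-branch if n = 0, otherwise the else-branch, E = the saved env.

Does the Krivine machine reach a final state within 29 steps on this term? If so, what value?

[0] [T=(if0 (-3 - 0) then ((λv. v) -1) else (-2 + 4)) | E=∅ | St=∅]
[1] [T=(-3 - 0) | E=∅ | St=[if0]]
[2] [T=-3 | E=∅ | St=[subR :: if0]]
[3] [T=0 | E=∅ | St=[subL(-3) :: if0]]
[4] [T=(-2 + 4) | E=∅ | St=∅]
[5] [T=-2 | E=∅ | St=[addR]]
[6] [T=4 | E=∅ | St=[addL(-2)]]
→ final value 2

Answer: 2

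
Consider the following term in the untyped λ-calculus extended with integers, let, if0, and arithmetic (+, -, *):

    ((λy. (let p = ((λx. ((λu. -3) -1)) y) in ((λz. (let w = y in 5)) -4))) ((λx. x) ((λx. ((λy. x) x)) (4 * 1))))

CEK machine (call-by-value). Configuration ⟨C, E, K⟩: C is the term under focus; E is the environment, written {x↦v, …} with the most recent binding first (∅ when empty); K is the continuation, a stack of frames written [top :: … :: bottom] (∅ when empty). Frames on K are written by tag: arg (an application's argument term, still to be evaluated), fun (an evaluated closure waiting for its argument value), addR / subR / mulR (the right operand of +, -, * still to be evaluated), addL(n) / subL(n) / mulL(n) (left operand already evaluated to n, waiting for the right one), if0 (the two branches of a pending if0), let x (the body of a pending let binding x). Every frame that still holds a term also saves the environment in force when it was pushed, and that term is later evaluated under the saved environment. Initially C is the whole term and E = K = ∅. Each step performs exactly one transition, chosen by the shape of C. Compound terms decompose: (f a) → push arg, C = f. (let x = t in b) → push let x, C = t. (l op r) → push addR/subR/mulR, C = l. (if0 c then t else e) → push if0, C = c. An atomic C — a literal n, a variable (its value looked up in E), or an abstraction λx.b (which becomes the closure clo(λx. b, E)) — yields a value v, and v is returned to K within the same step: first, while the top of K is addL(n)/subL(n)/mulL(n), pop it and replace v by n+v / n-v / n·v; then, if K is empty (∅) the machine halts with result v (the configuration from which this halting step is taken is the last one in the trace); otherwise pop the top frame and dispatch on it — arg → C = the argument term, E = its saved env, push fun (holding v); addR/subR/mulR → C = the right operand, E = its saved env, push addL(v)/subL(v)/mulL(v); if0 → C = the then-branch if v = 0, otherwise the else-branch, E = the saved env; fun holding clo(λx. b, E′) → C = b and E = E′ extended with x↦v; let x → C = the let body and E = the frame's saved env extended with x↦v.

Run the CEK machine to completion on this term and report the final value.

Answer: 5

Machine steps:
[0] [C=((λy. (let p = ((λx. ((λu. -3) -1)) y) in ((λz. (let w = y in 5)) -4))) ((λx. x) ((λx. ((λy. x) x)) (4 * 1)))) | E=∅ | K=∅]
[1] [C=(λy. (let p = ((λx. ((λu. -3) -1)) y) in ((λz. (let w = y in 5)) -4))) | E=∅ | K=[arg]]
[2] [C=((λx. x) ((λx. ((λy. x) x)) (4 * 1))) | E=∅ | K=[fun]]
[3] [C=(λx. x) | E=∅ | K=[arg :: fun]]
[4] [C=((λx. ((λy. x) x)) (4 * 1)) | E=∅ | K=[fun :: fun]]
[5] [C=(λx. ((λy. x) x)) | E=∅ | K=[arg :: fun :: fun]]
[6] [C=(4 * 1) | E=∅ | K=[fun :: fun :: fun]]
[7] [C=4 | E=∅ | K=[mulR :: fun :: fun :: fun]]
[8] [C=1 | E=∅ | K=[mulL(4) :: fun :: fun :: fun]]
[9] [C=((λy. x) x) | E={x↦4} | K=[fun :: fun]]
[10] [C=(λy. x) | E={x↦4} | K=[arg :: fun :: fun]]
[11] [C=x | E={x↦4} | K=[fun :: fun :: fun]]
[12] [C=x | E={y↦4, x↦4} | K=[fun :: fun]]
[13] [C=x | E={x↦4} | K=[fun]]
[14] [C=(let p = ((λx. ((λu. -3) -1)) y) in ((λz. (let w = y in 5)) -4)) | E={y↦4} | K=∅]
[15] [C=((λx. ((λu. -3) -1)) y) | E={y↦4} | K=[let p]]
[16] [C=(λx. ((λu. -3) -1)) | E={y↦4} | K=[arg :: let p]]
[17] [C=y | E={y↦4} | K=[fun :: let p]]
[18] [C=((λu. -3) -1) | E={x↦4, y↦4} | K=[let p]]
[19] [C=(λu. -3) | E={x↦4, y↦4} | K=[arg :: let p]]
[20] [C=-1 | E={x↦4, y↦4} | K=[fun :: let p]]
[21] [C=-3 | E={u↦-1, x↦4, y↦4} | K=[let p]]
[22] [C=((λz. (let w = y in 5)) -4) | E={p↦-3, y↦4} | K=∅]
[23] [C=(λz. (let w = y in 5)) | E={p↦-3, y↦4} | K=[arg]]
[24] [C=-4 | E={p↦-3, y↦4} | K=[fun]]
[25] [C=(let w = y in 5) | E={z↦-4, p↦-3, y↦4} | K=∅]
[26] [C=y | E={z↦-4, p↦-3, y↦4} | K=[let w]]
[27] [C=5 | E={w↦4, z↦-4, p↦-3, y↦4} | K=∅]
→ final value 5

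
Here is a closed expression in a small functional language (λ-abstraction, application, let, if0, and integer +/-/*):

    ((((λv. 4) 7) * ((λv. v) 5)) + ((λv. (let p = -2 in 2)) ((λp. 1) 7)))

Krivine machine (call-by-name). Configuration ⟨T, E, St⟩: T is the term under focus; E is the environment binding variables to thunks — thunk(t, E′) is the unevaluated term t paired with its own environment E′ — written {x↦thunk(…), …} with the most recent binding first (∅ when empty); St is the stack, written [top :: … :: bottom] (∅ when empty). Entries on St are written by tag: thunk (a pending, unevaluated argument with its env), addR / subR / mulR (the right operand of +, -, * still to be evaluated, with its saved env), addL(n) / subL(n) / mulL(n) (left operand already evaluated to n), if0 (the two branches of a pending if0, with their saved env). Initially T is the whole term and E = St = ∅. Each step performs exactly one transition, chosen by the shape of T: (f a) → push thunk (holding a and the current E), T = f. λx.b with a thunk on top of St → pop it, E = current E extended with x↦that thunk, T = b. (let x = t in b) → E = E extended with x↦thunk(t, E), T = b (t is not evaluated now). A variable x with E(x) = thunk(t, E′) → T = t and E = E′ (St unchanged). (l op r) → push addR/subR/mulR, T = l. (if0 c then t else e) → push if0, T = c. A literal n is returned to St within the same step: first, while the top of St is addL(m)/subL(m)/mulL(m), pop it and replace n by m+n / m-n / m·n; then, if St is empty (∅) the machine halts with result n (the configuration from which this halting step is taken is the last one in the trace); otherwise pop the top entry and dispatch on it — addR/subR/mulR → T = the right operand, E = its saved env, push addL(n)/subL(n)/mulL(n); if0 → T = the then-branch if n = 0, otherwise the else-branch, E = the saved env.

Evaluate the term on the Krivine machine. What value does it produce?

step 0: <T=((((λv. 4) 7) * ((λv. v) 5)) + ((λv. (let p = -2 in 2)) ((λp. 1) 7))), E=∅, St=∅>
step 1: <T=(((λv. 4) 7) * ((λv. v) 5)), E=∅, St=[addR]>
step 2: <T=((λv. 4) 7), E=∅, St=[mulR :: addR]>
step 3: <T=(λv. 4), E=∅, St=[thunk :: mulR :: addR]>
step 4: <T=4, E={v↦thunk(7, ∅)}, St=[mulR :: addR]>
step 5: <T=((λv. v) 5), E=∅, St=[mulL(4) :: addR]>
step 6: <T=(λv. v), E=∅, St=[thunk :: mulL(4) :: addR]>
step 7: <T=v, E={v↦thunk(5, ∅)}, St=[mulL(4) :: addR]>
step 8: <T=5, E=∅, St=[mulL(4) :: addR]>
step 9: <T=((λv. (let p = -2 in 2)) ((λp. 1) 7)), E=∅, St=[addL(20)]>
step 10: <T=(λv. (let p = -2 in 2)), E=∅, St=[thunk :: addL(20)]>
step 11: <T=(let p = -2 in 2), E={v↦thunk(((λp. 1) 7), ∅)}, St=[addL(20)]>
step 12: <T=2, E={p↦thunk(-2, {v↦thunk(((λp. 1) 7), ∅)}), v↦thunk(((λp. 1) 7), ∅)}, St=[addL(20)]>
→ final value 22

Answer: 22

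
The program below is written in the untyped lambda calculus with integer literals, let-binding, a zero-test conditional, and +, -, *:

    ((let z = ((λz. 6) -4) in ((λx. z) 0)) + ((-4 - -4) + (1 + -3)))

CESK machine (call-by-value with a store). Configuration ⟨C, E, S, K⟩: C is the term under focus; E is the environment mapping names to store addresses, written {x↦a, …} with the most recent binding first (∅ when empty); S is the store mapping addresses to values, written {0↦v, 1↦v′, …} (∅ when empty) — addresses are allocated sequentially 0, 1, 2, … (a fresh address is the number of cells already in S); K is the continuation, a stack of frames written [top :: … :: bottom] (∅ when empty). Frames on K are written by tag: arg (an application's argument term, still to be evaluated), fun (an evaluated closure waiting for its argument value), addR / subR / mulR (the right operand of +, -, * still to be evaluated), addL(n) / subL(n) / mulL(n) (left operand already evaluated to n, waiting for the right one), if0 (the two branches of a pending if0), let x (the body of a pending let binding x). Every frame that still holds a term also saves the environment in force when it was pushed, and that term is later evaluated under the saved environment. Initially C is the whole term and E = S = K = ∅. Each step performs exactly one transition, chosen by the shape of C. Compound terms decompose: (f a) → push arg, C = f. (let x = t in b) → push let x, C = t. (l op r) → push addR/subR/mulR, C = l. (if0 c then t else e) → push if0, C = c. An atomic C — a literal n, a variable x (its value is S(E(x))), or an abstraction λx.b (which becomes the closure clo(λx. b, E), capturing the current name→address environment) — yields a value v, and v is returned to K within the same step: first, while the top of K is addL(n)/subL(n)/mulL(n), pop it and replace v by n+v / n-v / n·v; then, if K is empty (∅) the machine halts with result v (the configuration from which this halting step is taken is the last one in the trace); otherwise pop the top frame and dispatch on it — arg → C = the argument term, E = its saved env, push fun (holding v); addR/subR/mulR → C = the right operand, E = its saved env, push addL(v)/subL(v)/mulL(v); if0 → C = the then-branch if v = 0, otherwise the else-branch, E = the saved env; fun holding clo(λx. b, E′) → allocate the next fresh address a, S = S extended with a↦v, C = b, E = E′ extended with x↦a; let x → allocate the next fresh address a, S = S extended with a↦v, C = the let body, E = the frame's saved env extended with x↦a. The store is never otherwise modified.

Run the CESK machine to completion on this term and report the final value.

Answer: 4

Machine steps:
t=0: <C=((let z = ((λz. 6) -4) in ((λx. z) 0)) + ((-4 - -4) + (1 + -3))), E=∅, S=∅, K=∅>
t=1: <C=(let z = ((λz. 6) -4) in ((λx. z) 0)), E=∅, S=∅, K=[addR]>
t=2: <C=((λz. 6) -4), E=∅, S=∅, K=[let z :: addR]>
t=3: <C=(λz. 6), E=∅, S=∅, K=[arg :: let z :: addR]>
t=4: <C=-4, E=∅, S=∅, K=[fun :: let z :: addR]>
t=5: <C=6, E={z↦0}, S={0↦-4}, K=[let z :: addR]>
t=6: <C=((λx. z) 0), E={z↦1}, S={0↦-4, 1↦6}, K=[addR]>
t=7: <C=(λx. z), E={z↦1}, S={0↦-4, 1↦6}, K=[arg :: addR]>
t=8: <C=0, E={z↦1}, S={0↦-4, 1↦6}, K=[fun :: addR]>
t=9: <C=z, E={x↦2, z↦1}, S={0↦-4, 1↦6, 2↦0}, K=[addR]>
t=10: <C=((-4 - -4) + (1 + -3)), E=∅, S={0↦-4, 1↦6, 2↦0}, K=[addL(6)]>
t=11: <C=(-4 - -4), E=∅, S={0↦-4, 1↦6, 2↦0}, K=[addR :: addL(6)]>
t=12: <C=-4, E=∅, S={0↦-4, 1↦6, 2↦0}, K=[subR :: addR :: addL(6)]>
t=13: <C=-4, E=∅, S={0↦-4, 1↦6, 2↦0}, K=[subL(-4) :: addR :: addL(6)]>
t=14: <C=(1 + -3), E=∅, S={0↦-4, 1↦6, 2↦0}, K=[addL(0) :: addL(6)]>
t=15: <C=1, E=∅, S={0↦-4, 1↦6, 2↦0}, K=[addR :: addL(0) :: addL(6)]>
t=16: <C=-3, E=∅, S={0↦-4, 1↦6, 2↦0}, K=[addL(1) :: addL(0) :: addL(6)]>
→ final value 4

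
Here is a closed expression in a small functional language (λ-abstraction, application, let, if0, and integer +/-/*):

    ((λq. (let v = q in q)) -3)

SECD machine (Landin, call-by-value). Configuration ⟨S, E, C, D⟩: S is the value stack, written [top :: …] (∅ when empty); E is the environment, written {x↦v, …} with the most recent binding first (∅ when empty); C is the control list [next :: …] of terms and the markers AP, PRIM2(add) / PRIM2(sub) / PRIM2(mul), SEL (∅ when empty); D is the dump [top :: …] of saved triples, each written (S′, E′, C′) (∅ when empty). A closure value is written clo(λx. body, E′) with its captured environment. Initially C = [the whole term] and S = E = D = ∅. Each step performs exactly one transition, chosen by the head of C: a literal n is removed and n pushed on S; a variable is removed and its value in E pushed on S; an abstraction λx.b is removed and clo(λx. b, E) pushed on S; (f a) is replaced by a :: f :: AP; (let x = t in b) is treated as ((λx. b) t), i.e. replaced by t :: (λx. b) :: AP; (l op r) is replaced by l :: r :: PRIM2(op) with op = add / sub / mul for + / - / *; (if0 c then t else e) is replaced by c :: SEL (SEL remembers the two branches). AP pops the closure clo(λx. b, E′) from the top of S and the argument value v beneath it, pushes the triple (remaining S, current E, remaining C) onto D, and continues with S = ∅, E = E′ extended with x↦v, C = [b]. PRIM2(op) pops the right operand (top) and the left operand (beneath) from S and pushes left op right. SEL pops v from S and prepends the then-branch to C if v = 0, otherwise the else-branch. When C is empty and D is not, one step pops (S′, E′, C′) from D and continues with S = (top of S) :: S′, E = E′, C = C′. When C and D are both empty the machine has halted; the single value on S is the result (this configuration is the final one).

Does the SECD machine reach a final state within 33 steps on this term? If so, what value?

t=0: <S=∅, E=∅, C=[((λq. (let v = q in q)) -3)], D=∅>
t=1: <S=∅, E=∅, C=[-3 :: (λq. (let v = q in q)) :: AP], D=∅>
t=2: <S=[-3], E=∅, C=[(λq. (let v = q in q)) :: AP], D=∅>
t=3: <S=[clo(λq. (let v = q in q), ∅) :: -3], E=∅, C=[AP], D=∅>
t=4: <S=∅, E={q↦-3}, C=[(let v = q in q)], D=[(∅, ∅, ∅)]>
t=5: <S=∅, E={q↦-3}, C=[q :: (λv. q) :: AP], D=[(∅, ∅, ∅)]>
t=6: <S=[-3], E={q↦-3}, C=[(λv. q) :: AP], D=[(∅, ∅, ∅)]>
t=7: <S=[clo(λv. q, {q↦-3}) :: -3], E={q↦-3}, C=[AP], D=[(∅, ∅, ∅)]>
t=8: <S=∅, E={v↦-3, q↦-3}, C=[q], D=[(∅, {q↦-3}, ∅) :: (∅, ∅, ∅)]>
t=9: <S=[-3], E={v↦-3, q↦-3}, C=∅, D=[(∅, {q↦-3}, ∅) :: (∅, ∅, ∅)]>
t=10: <S=[-3], E={q↦-3}, C=∅, D=[(∅, ∅, ∅)]>
t=11: <S=[-3], E=∅, C=∅, D=∅>
→ final value -3

Answer: -3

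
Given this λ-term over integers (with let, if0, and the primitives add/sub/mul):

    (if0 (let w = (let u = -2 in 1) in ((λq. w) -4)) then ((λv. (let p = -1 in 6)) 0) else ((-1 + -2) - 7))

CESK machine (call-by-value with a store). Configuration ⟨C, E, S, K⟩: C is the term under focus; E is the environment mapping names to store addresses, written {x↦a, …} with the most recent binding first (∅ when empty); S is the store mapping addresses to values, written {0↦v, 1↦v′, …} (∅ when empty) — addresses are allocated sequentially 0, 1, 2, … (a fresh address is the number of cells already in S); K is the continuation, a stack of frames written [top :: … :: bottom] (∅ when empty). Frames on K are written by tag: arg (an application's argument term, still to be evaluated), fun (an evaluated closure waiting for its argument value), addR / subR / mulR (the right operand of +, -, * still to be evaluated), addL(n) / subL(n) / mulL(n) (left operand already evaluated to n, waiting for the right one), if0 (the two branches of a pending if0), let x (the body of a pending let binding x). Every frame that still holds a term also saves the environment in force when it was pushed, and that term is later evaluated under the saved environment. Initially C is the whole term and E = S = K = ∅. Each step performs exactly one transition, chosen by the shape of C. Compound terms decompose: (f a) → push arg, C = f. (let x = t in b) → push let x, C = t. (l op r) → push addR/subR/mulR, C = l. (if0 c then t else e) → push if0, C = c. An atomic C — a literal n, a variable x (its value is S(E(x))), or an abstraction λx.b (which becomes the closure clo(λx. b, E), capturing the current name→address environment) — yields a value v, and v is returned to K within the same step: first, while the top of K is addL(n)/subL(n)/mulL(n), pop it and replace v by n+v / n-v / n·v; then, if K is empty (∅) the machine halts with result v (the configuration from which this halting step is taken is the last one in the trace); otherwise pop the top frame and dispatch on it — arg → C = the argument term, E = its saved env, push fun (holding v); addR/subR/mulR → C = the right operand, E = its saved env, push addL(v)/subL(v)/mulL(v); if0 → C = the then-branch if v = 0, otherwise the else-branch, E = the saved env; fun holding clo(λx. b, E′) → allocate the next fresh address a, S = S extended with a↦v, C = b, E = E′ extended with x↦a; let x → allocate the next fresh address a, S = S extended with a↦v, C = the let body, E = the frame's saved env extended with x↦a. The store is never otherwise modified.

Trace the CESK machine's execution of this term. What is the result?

Answer: -10

Machine steps:
t=0: [C=(if0 (let w = (let u = -2 in 1) in ((λq. w) -4)) then ((λv. (let p = -1 in 6)) 0) else ((-1 + -2) - 7)) | E=∅ | S=∅ | K=∅]
t=1: [C=(let w = (let u = -2 in 1) in ((λq. w) -4)) | E=∅ | S=∅ | K=[if0]]
t=2: [C=(let u = -2 in 1) | E=∅ | S=∅ | K=[let w :: if0]]
t=3: [C=-2 | E=∅ | S=∅ | K=[let u :: let w :: if0]]
t=4: [C=1 | E={u↦0} | S={0↦-2} | K=[let w :: if0]]
t=5: [C=((λq. w) -4) | E={w↦1} | S={0↦-2, 1↦1} | K=[if0]]
t=6: [C=(λq. w) | E={w↦1} | S={0↦-2, 1↦1} | K=[arg :: if0]]
t=7: [C=-4 | E={w↦1} | S={0↦-2, 1↦1} | K=[fun :: if0]]
t=8: [C=w | E={q↦2, w↦1} | S={0↦-2, 1↦1, 2↦-4} | K=[if0]]
t=9: [C=((-1 + -2) - 7) | E=∅ | S={0↦-2, 1↦1, 2↦-4} | K=∅]
t=10: [C=(-1 + -2) | E=∅ | S={0↦-2, 1↦1, 2↦-4} | K=[subR]]
t=11: [C=-1 | E=∅ | S={0↦-2, 1↦1, 2↦-4} | K=[addR :: subR]]
t=12: [C=-2 | E=∅ | S={0↦-2, 1↦1, 2↦-4} | K=[addL(-1) :: subR]]
t=13: [C=7 | E=∅ | S={0↦-2, 1↦1, 2↦-4} | K=[subL(-3)]]
→ final value -10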